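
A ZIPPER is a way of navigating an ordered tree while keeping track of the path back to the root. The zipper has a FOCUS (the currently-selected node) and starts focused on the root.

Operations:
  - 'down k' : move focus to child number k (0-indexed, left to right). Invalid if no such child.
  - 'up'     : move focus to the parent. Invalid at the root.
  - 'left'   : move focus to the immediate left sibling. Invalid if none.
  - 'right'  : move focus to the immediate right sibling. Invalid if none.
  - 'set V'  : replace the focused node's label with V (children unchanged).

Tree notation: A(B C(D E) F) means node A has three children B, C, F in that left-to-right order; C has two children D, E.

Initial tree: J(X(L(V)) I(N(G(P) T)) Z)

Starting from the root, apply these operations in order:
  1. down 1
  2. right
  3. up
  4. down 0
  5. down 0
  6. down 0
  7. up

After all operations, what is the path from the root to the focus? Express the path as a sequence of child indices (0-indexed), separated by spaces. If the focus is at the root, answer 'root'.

Answer: 0 0

Derivation:
Step 1 (down 1): focus=I path=1 depth=1 children=['N'] left=['X'] right=['Z'] parent=J
Step 2 (right): focus=Z path=2 depth=1 children=[] left=['X', 'I'] right=[] parent=J
Step 3 (up): focus=J path=root depth=0 children=['X', 'I', 'Z'] (at root)
Step 4 (down 0): focus=X path=0 depth=1 children=['L'] left=[] right=['I', 'Z'] parent=J
Step 5 (down 0): focus=L path=0/0 depth=2 children=['V'] left=[] right=[] parent=X
Step 6 (down 0): focus=V path=0/0/0 depth=3 children=[] left=[] right=[] parent=L
Step 7 (up): focus=L path=0/0 depth=2 children=['V'] left=[] right=[] parent=X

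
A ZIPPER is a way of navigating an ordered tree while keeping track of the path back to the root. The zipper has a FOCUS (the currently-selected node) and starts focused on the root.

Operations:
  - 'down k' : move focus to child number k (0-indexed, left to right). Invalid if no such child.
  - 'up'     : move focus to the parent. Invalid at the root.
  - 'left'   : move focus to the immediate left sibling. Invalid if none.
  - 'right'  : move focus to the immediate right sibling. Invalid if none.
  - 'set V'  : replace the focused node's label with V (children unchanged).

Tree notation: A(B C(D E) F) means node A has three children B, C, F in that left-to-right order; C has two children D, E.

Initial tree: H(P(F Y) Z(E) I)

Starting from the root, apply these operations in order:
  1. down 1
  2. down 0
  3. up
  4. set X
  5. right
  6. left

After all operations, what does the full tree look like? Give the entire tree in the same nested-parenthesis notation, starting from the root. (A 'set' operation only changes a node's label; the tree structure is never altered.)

Answer: H(P(F Y) X(E) I)

Derivation:
Step 1 (down 1): focus=Z path=1 depth=1 children=['E'] left=['P'] right=['I'] parent=H
Step 2 (down 0): focus=E path=1/0 depth=2 children=[] left=[] right=[] parent=Z
Step 3 (up): focus=Z path=1 depth=1 children=['E'] left=['P'] right=['I'] parent=H
Step 4 (set X): focus=X path=1 depth=1 children=['E'] left=['P'] right=['I'] parent=H
Step 5 (right): focus=I path=2 depth=1 children=[] left=['P', 'X'] right=[] parent=H
Step 6 (left): focus=X path=1 depth=1 children=['E'] left=['P'] right=['I'] parent=H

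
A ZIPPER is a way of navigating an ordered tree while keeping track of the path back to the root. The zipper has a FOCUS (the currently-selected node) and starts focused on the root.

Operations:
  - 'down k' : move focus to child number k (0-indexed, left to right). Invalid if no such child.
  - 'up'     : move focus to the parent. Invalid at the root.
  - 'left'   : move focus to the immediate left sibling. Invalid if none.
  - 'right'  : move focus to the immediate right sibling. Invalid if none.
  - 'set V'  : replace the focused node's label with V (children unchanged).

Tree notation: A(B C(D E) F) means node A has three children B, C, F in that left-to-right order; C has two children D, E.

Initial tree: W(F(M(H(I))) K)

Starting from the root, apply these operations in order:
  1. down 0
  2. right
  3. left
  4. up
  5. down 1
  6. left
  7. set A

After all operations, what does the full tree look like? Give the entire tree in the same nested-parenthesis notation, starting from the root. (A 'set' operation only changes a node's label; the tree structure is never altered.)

Answer: W(A(M(H(I))) K)

Derivation:
Step 1 (down 0): focus=F path=0 depth=1 children=['M'] left=[] right=['K'] parent=W
Step 2 (right): focus=K path=1 depth=1 children=[] left=['F'] right=[] parent=W
Step 3 (left): focus=F path=0 depth=1 children=['M'] left=[] right=['K'] parent=W
Step 4 (up): focus=W path=root depth=0 children=['F', 'K'] (at root)
Step 5 (down 1): focus=K path=1 depth=1 children=[] left=['F'] right=[] parent=W
Step 6 (left): focus=F path=0 depth=1 children=['M'] left=[] right=['K'] parent=W
Step 7 (set A): focus=A path=0 depth=1 children=['M'] left=[] right=['K'] parent=W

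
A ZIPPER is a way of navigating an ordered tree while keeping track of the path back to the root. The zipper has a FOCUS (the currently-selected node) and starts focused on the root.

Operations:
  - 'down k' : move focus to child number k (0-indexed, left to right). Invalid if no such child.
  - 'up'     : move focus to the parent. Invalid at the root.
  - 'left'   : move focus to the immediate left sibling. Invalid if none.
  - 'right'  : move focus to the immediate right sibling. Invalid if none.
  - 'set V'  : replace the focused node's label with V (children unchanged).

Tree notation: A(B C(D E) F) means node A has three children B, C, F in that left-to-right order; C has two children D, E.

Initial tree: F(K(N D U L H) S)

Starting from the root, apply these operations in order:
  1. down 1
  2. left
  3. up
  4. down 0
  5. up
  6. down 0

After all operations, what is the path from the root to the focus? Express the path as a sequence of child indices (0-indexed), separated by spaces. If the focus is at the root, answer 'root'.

Step 1 (down 1): focus=S path=1 depth=1 children=[] left=['K'] right=[] parent=F
Step 2 (left): focus=K path=0 depth=1 children=['N', 'D', 'U', 'L', 'H'] left=[] right=['S'] parent=F
Step 3 (up): focus=F path=root depth=0 children=['K', 'S'] (at root)
Step 4 (down 0): focus=K path=0 depth=1 children=['N', 'D', 'U', 'L', 'H'] left=[] right=['S'] parent=F
Step 5 (up): focus=F path=root depth=0 children=['K', 'S'] (at root)
Step 6 (down 0): focus=K path=0 depth=1 children=['N', 'D', 'U', 'L', 'H'] left=[] right=['S'] parent=F

Answer: 0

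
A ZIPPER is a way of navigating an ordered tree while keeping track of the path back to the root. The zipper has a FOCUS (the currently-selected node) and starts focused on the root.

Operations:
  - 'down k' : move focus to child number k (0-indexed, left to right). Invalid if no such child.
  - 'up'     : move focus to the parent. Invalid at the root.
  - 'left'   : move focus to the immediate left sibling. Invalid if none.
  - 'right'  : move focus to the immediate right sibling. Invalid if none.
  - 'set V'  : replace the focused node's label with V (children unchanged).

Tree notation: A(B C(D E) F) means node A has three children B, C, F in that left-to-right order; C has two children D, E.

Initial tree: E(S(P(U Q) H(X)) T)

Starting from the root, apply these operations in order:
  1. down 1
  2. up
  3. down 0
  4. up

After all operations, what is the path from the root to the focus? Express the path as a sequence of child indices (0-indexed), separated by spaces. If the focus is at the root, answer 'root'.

Answer: root

Derivation:
Step 1 (down 1): focus=T path=1 depth=1 children=[] left=['S'] right=[] parent=E
Step 2 (up): focus=E path=root depth=0 children=['S', 'T'] (at root)
Step 3 (down 0): focus=S path=0 depth=1 children=['P', 'H'] left=[] right=['T'] parent=E
Step 4 (up): focus=E path=root depth=0 children=['S', 'T'] (at root)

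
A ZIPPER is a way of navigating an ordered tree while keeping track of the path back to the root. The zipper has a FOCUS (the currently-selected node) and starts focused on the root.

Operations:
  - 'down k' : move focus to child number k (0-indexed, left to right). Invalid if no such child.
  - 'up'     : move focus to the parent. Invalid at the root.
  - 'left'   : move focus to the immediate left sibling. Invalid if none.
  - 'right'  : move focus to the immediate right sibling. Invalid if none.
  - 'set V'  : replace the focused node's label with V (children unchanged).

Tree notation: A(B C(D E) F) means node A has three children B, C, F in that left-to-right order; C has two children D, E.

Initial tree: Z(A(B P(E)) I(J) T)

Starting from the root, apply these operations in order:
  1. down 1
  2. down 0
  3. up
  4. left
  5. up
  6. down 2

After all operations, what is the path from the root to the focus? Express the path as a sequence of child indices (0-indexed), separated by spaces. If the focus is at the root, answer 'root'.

Step 1 (down 1): focus=I path=1 depth=1 children=['J'] left=['A'] right=['T'] parent=Z
Step 2 (down 0): focus=J path=1/0 depth=2 children=[] left=[] right=[] parent=I
Step 3 (up): focus=I path=1 depth=1 children=['J'] left=['A'] right=['T'] parent=Z
Step 4 (left): focus=A path=0 depth=1 children=['B', 'P'] left=[] right=['I', 'T'] parent=Z
Step 5 (up): focus=Z path=root depth=0 children=['A', 'I', 'T'] (at root)
Step 6 (down 2): focus=T path=2 depth=1 children=[] left=['A', 'I'] right=[] parent=Z

Answer: 2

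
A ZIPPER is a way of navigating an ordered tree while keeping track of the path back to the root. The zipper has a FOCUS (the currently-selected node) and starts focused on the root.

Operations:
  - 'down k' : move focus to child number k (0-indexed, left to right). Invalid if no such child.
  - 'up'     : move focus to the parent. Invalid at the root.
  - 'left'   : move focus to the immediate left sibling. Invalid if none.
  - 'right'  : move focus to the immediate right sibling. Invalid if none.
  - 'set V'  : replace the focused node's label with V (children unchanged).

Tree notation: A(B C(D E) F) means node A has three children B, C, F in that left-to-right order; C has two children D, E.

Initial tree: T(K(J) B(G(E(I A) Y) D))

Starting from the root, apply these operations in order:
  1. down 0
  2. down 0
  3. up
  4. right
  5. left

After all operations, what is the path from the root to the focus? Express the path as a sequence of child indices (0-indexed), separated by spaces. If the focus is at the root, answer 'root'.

Answer: 0

Derivation:
Step 1 (down 0): focus=K path=0 depth=1 children=['J'] left=[] right=['B'] parent=T
Step 2 (down 0): focus=J path=0/0 depth=2 children=[] left=[] right=[] parent=K
Step 3 (up): focus=K path=0 depth=1 children=['J'] left=[] right=['B'] parent=T
Step 4 (right): focus=B path=1 depth=1 children=['G', 'D'] left=['K'] right=[] parent=T
Step 5 (left): focus=K path=0 depth=1 children=['J'] left=[] right=['B'] parent=T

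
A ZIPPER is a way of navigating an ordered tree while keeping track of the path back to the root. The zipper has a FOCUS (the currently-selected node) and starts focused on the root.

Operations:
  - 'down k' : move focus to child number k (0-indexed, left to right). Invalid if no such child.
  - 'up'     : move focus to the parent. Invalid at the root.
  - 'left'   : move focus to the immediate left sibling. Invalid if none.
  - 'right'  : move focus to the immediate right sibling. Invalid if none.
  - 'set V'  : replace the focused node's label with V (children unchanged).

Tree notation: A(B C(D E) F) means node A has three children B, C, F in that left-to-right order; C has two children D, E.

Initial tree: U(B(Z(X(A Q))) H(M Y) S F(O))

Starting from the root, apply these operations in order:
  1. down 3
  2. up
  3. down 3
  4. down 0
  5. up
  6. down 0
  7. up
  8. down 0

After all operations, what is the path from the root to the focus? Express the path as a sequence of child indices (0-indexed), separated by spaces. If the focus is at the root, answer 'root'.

Step 1 (down 3): focus=F path=3 depth=1 children=['O'] left=['B', 'H', 'S'] right=[] parent=U
Step 2 (up): focus=U path=root depth=0 children=['B', 'H', 'S', 'F'] (at root)
Step 3 (down 3): focus=F path=3 depth=1 children=['O'] left=['B', 'H', 'S'] right=[] parent=U
Step 4 (down 0): focus=O path=3/0 depth=2 children=[] left=[] right=[] parent=F
Step 5 (up): focus=F path=3 depth=1 children=['O'] left=['B', 'H', 'S'] right=[] parent=U
Step 6 (down 0): focus=O path=3/0 depth=2 children=[] left=[] right=[] parent=F
Step 7 (up): focus=F path=3 depth=1 children=['O'] left=['B', 'H', 'S'] right=[] parent=U
Step 8 (down 0): focus=O path=3/0 depth=2 children=[] left=[] right=[] parent=F

Answer: 3 0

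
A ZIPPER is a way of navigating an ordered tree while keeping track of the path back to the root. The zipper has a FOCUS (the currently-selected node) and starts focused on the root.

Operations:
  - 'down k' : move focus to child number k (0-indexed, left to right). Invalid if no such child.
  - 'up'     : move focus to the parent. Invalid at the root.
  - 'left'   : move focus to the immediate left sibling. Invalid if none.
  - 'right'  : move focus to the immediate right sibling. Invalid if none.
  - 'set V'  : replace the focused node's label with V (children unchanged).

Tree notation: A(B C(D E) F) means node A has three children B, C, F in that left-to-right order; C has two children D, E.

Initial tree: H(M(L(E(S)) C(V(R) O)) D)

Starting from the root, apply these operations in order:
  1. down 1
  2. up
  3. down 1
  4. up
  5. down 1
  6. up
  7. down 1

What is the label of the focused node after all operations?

Answer: D

Derivation:
Step 1 (down 1): focus=D path=1 depth=1 children=[] left=['M'] right=[] parent=H
Step 2 (up): focus=H path=root depth=0 children=['M', 'D'] (at root)
Step 3 (down 1): focus=D path=1 depth=1 children=[] left=['M'] right=[] parent=H
Step 4 (up): focus=H path=root depth=0 children=['M', 'D'] (at root)
Step 5 (down 1): focus=D path=1 depth=1 children=[] left=['M'] right=[] parent=H
Step 6 (up): focus=H path=root depth=0 children=['M', 'D'] (at root)
Step 7 (down 1): focus=D path=1 depth=1 children=[] left=['M'] right=[] parent=H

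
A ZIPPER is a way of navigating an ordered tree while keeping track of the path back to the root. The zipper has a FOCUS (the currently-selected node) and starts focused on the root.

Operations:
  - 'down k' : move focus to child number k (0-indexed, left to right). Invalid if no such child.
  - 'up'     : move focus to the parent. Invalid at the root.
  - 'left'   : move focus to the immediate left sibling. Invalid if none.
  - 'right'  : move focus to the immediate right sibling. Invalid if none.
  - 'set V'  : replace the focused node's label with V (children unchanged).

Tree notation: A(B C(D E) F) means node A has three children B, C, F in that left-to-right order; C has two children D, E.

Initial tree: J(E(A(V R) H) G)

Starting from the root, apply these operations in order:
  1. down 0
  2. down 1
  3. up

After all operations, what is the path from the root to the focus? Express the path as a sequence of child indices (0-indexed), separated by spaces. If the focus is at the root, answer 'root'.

Step 1 (down 0): focus=E path=0 depth=1 children=['A', 'H'] left=[] right=['G'] parent=J
Step 2 (down 1): focus=H path=0/1 depth=2 children=[] left=['A'] right=[] parent=E
Step 3 (up): focus=E path=0 depth=1 children=['A', 'H'] left=[] right=['G'] parent=J

Answer: 0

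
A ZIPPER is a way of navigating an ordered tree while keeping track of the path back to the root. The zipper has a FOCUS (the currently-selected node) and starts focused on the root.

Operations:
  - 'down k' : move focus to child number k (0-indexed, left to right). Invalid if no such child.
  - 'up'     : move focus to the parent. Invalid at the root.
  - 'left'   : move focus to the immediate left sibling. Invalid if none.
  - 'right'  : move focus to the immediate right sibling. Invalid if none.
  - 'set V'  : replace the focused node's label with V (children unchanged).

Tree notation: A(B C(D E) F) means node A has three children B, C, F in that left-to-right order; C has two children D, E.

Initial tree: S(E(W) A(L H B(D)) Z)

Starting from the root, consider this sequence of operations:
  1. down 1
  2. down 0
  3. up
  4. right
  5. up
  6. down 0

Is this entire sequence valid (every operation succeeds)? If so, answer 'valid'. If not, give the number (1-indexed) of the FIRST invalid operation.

Step 1 (down 1): focus=A path=1 depth=1 children=['L', 'H', 'B'] left=['E'] right=['Z'] parent=S
Step 2 (down 0): focus=L path=1/0 depth=2 children=[] left=[] right=['H', 'B'] parent=A
Step 3 (up): focus=A path=1 depth=1 children=['L', 'H', 'B'] left=['E'] right=['Z'] parent=S
Step 4 (right): focus=Z path=2 depth=1 children=[] left=['E', 'A'] right=[] parent=S
Step 5 (up): focus=S path=root depth=0 children=['E', 'A', 'Z'] (at root)
Step 6 (down 0): focus=E path=0 depth=1 children=['W'] left=[] right=['A', 'Z'] parent=S

Answer: valid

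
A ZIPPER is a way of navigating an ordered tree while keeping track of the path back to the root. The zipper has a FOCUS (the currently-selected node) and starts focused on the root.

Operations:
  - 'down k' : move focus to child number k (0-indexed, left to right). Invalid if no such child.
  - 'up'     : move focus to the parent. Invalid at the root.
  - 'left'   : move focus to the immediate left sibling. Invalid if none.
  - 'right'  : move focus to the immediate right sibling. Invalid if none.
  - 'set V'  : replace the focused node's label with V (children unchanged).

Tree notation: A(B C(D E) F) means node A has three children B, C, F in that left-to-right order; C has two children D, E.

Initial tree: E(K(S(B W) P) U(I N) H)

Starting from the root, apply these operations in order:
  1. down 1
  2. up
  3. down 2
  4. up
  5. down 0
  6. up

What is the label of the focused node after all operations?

Step 1 (down 1): focus=U path=1 depth=1 children=['I', 'N'] left=['K'] right=['H'] parent=E
Step 2 (up): focus=E path=root depth=0 children=['K', 'U', 'H'] (at root)
Step 3 (down 2): focus=H path=2 depth=1 children=[] left=['K', 'U'] right=[] parent=E
Step 4 (up): focus=E path=root depth=0 children=['K', 'U', 'H'] (at root)
Step 5 (down 0): focus=K path=0 depth=1 children=['S', 'P'] left=[] right=['U', 'H'] parent=E
Step 6 (up): focus=E path=root depth=0 children=['K', 'U', 'H'] (at root)

Answer: E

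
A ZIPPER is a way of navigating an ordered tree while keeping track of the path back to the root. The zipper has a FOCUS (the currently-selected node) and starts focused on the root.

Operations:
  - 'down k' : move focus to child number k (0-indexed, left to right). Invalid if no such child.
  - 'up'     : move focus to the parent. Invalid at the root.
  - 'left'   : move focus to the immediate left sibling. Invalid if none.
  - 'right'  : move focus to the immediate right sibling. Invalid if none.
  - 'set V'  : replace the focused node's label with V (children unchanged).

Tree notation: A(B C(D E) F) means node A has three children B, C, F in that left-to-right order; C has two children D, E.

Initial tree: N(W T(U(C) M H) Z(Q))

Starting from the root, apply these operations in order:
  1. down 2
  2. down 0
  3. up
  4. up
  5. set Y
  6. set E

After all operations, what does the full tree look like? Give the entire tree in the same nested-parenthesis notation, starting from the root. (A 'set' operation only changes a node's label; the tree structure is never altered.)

Step 1 (down 2): focus=Z path=2 depth=1 children=['Q'] left=['W', 'T'] right=[] parent=N
Step 2 (down 0): focus=Q path=2/0 depth=2 children=[] left=[] right=[] parent=Z
Step 3 (up): focus=Z path=2 depth=1 children=['Q'] left=['W', 'T'] right=[] parent=N
Step 4 (up): focus=N path=root depth=0 children=['W', 'T', 'Z'] (at root)
Step 5 (set Y): focus=Y path=root depth=0 children=['W', 'T', 'Z'] (at root)
Step 6 (set E): focus=E path=root depth=0 children=['W', 'T', 'Z'] (at root)

Answer: E(W T(U(C) M H) Z(Q))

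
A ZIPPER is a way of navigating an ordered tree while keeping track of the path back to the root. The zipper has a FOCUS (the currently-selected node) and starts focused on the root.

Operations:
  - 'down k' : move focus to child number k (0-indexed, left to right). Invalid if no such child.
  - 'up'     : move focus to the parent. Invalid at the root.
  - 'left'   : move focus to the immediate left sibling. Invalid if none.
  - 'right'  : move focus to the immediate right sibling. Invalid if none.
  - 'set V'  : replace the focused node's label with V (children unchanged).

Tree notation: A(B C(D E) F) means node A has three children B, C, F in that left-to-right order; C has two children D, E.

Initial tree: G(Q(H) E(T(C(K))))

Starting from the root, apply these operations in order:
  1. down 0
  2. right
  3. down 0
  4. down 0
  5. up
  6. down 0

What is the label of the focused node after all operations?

Step 1 (down 0): focus=Q path=0 depth=1 children=['H'] left=[] right=['E'] parent=G
Step 2 (right): focus=E path=1 depth=1 children=['T'] left=['Q'] right=[] parent=G
Step 3 (down 0): focus=T path=1/0 depth=2 children=['C'] left=[] right=[] parent=E
Step 4 (down 0): focus=C path=1/0/0 depth=3 children=['K'] left=[] right=[] parent=T
Step 5 (up): focus=T path=1/0 depth=2 children=['C'] left=[] right=[] parent=E
Step 6 (down 0): focus=C path=1/0/0 depth=3 children=['K'] left=[] right=[] parent=T

Answer: C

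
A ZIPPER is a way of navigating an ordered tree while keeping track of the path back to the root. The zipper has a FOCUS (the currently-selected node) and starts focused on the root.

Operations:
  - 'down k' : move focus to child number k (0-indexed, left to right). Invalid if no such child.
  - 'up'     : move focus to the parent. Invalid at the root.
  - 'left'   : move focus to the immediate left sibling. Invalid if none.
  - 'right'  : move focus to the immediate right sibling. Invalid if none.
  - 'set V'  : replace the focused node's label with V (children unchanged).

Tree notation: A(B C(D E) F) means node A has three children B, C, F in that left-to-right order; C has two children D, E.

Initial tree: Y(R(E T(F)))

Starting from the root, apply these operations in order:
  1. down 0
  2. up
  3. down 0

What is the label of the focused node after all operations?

Answer: R

Derivation:
Step 1 (down 0): focus=R path=0 depth=1 children=['E', 'T'] left=[] right=[] parent=Y
Step 2 (up): focus=Y path=root depth=0 children=['R'] (at root)
Step 3 (down 0): focus=R path=0 depth=1 children=['E', 'T'] left=[] right=[] parent=Y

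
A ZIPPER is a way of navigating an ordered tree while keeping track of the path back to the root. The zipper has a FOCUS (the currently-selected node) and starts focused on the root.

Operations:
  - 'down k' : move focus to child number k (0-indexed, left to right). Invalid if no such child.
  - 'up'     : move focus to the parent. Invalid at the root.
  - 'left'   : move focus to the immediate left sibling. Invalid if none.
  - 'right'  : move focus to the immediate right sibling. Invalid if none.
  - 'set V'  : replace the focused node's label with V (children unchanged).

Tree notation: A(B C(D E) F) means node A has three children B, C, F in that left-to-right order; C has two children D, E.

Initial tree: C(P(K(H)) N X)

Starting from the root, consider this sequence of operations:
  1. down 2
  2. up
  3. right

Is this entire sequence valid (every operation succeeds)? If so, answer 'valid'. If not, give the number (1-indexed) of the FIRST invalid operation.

Answer: 3

Derivation:
Step 1 (down 2): focus=X path=2 depth=1 children=[] left=['P', 'N'] right=[] parent=C
Step 2 (up): focus=C path=root depth=0 children=['P', 'N', 'X'] (at root)
Step 3 (right): INVALID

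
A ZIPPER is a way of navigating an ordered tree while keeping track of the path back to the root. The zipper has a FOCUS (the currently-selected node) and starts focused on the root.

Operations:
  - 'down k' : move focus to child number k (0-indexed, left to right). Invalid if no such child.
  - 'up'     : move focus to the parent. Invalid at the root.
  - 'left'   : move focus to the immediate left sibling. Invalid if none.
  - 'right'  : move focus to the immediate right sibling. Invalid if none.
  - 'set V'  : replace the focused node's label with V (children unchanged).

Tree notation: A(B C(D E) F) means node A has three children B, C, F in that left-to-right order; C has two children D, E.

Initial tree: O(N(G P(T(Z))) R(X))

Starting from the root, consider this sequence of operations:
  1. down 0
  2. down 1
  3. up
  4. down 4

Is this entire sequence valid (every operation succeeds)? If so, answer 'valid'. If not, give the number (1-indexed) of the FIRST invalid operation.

Answer: 4

Derivation:
Step 1 (down 0): focus=N path=0 depth=1 children=['G', 'P'] left=[] right=['R'] parent=O
Step 2 (down 1): focus=P path=0/1 depth=2 children=['T'] left=['G'] right=[] parent=N
Step 3 (up): focus=N path=0 depth=1 children=['G', 'P'] left=[] right=['R'] parent=O
Step 4 (down 4): INVALID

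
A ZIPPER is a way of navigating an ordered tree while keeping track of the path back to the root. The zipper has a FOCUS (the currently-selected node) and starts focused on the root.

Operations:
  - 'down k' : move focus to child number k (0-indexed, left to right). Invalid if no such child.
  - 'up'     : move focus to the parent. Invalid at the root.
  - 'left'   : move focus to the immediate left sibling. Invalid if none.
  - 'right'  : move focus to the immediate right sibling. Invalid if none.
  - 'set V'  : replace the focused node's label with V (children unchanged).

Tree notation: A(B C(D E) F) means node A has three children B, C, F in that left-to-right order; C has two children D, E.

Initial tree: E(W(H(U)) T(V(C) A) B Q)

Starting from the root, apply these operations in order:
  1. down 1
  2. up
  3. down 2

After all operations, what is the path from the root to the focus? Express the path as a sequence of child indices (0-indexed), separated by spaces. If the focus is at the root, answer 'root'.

Answer: 2

Derivation:
Step 1 (down 1): focus=T path=1 depth=1 children=['V', 'A'] left=['W'] right=['B', 'Q'] parent=E
Step 2 (up): focus=E path=root depth=0 children=['W', 'T', 'B', 'Q'] (at root)
Step 3 (down 2): focus=B path=2 depth=1 children=[] left=['W', 'T'] right=['Q'] parent=E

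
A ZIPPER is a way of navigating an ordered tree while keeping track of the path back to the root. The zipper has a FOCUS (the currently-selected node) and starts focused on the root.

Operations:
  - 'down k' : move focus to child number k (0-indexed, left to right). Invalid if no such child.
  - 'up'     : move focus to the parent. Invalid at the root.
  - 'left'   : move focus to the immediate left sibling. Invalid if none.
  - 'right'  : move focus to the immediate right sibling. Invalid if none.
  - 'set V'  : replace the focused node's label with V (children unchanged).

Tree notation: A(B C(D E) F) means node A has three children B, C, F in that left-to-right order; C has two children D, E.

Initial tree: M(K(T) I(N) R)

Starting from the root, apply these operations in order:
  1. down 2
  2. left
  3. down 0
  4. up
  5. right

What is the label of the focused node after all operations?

Answer: R

Derivation:
Step 1 (down 2): focus=R path=2 depth=1 children=[] left=['K', 'I'] right=[] parent=M
Step 2 (left): focus=I path=1 depth=1 children=['N'] left=['K'] right=['R'] parent=M
Step 3 (down 0): focus=N path=1/0 depth=2 children=[] left=[] right=[] parent=I
Step 4 (up): focus=I path=1 depth=1 children=['N'] left=['K'] right=['R'] parent=M
Step 5 (right): focus=R path=2 depth=1 children=[] left=['K', 'I'] right=[] parent=M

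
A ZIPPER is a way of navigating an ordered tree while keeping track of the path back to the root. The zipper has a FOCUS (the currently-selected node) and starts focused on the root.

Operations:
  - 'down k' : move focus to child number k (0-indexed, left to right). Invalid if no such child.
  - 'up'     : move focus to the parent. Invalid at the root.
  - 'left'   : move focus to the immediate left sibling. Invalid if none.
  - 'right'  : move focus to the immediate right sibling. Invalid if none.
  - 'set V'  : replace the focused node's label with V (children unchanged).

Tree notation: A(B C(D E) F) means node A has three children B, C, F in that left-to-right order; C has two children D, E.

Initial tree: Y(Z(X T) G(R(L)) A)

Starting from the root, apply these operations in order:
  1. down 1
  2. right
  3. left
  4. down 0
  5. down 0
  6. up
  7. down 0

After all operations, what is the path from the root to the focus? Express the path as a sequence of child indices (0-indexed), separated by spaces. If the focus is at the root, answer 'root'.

Answer: 1 0 0

Derivation:
Step 1 (down 1): focus=G path=1 depth=1 children=['R'] left=['Z'] right=['A'] parent=Y
Step 2 (right): focus=A path=2 depth=1 children=[] left=['Z', 'G'] right=[] parent=Y
Step 3 (left): focus=G path=1 depth=1 children=['R'] left=['Z'] right=['A'] parent=Y
Step 4 (down 0): focus=R path=1/0 depth=2 children=['L'] left=[] right=[] parent=G
Step 5 (down 0): focus=L path=1/0/0 depth=3 children=[] left=[] right=[] parent=R
Step 6 (up): focus=R path=1/0 depth=2 children=['L'] left=[] right=[] parent=G
Step 7 (down 0): focus=L path=1/0/0 depth=3 children=[] left=[] right=[] parent=R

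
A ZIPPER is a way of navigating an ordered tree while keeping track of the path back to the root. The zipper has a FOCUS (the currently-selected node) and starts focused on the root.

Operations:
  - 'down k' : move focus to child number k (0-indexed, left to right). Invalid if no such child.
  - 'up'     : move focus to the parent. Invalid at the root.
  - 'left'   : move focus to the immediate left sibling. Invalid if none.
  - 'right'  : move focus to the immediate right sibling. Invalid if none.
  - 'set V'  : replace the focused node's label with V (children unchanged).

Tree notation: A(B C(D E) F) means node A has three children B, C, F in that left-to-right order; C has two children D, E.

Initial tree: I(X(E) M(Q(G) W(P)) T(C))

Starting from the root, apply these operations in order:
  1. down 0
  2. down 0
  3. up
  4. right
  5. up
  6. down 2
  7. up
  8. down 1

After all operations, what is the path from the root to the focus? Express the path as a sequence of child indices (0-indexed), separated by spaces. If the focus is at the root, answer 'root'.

Step 1 (down 0): focus=X path=0 depth=1 children=['E'] left=[] right=['M', 'T'] parent=I
Step 2 (down 0): focus=E path=0/0 depth=2 children=[] left=[] right=[] parent=X
Step 3 (up): focus=X path=0 depth=1 children=['E'] left=[] right=['M', 'T'] parent=I
Step 4 (right): focus=M path=1 depth=1 children=['Q', 'W'] left=['X'] right=['T'] parent=I
Step 5 (up): focus=I path=root depth=0 children=['X', 'M', 'T'] (at root)
Step 6 (down 2): focus=T path=2 depth=1 children=['C'] left=['X', 'M'] right=[] parent=I
Step 7 (up): focus=I path=root depth=0 children=['X', 'M', 'T'] (at root)
Step 8 (down 1): focus=M path=1 depth=1 children=['Q', 'W'] left=['X'] right=['T'] parent=I

Answer: 1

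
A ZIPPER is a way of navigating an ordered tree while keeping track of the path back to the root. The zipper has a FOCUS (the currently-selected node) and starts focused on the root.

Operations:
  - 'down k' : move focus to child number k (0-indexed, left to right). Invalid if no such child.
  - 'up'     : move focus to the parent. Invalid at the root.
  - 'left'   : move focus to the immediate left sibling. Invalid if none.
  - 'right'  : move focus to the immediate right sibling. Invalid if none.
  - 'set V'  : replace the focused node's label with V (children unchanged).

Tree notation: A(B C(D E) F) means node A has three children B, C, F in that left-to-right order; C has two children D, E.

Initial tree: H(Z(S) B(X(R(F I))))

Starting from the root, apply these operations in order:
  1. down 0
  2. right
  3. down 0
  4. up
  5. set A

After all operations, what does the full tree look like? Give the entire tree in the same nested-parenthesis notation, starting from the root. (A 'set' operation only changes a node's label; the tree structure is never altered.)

Step 1 (down 0): focus=Z path=0 depth=1 children=['S'] left=[] right=['B'] parent=H
Step 2 (right): focus=B path=1 depth=1 children=['X'] left=['Z'] right=[] parent=H
Step 3 (down 0): focus=X path=1/0 depth=2 children=['R'] left=[] right=[] parent=B
Step 4 (up): focus=B path=1 depth=1 children=['X'] left=['Z'] right=[] parent=H
Step 5 (set A): focus=A path=1 depth=1 children=['X'] left=['Z'] right=[] parent=H

Answer: H(Z(S) A(X(R(F I))))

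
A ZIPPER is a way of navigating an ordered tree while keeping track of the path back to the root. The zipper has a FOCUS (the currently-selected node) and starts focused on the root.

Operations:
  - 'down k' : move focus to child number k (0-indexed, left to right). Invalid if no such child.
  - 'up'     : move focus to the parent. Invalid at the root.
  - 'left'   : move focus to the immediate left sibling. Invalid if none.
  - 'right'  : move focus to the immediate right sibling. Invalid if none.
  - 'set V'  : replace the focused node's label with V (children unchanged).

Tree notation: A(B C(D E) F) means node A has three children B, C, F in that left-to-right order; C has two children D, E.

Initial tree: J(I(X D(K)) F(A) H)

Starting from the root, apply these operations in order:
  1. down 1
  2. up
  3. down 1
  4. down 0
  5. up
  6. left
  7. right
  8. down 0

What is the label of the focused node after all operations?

Answer: A

Derivation:
Step 1 (down 1): focus=F path=1 depth=1 children=['A'] left=['I'] right=['H'] parent=J
Step 2 (up): focus=J path=root depth=0 children=['I', 'F', 'H'] (at root)
Step 3 (down 1): focus=F path=1 depth=1 children=['A'] left=['I'] right=['H'] parent=J
Step 4 (down 0): focus=A path=1/0 depth=2 children=[] left=[] right=[] parent=F
Step 5 (up): focus=F path=1 depth=1 children=['A'] left=['I'] right=['H'] parent=J
Step 6 (left): focus=I path=0 depth=1 children=['X', 'D'] left=[] right=['F', 'H'] parent=J
Step 7 (right): focus=F path=1 depth=1 children=['A'] left=['I'] right=['H'] parent=J
Step 8 (down 0): focus=A path=1/0 depth=2 children=[] left=[] right=[] parent=F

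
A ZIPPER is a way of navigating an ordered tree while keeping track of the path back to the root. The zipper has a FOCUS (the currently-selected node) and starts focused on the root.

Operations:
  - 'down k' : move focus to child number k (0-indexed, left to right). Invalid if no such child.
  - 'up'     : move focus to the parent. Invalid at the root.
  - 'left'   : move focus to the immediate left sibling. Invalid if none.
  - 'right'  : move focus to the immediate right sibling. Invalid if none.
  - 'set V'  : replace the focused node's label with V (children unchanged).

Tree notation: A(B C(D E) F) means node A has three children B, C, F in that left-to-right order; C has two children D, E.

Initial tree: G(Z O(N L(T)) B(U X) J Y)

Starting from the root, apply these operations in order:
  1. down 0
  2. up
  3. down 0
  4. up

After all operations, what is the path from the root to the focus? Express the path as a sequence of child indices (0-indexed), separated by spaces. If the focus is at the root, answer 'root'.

Answer: root

Derivation:
Step 1 (down 0): focus=Z path=0 depth=1 children=[] left=[] right=['O', 'B', 'J', 'Y'] parent=G
Step 2 (up): focus=G path=root depth=0 children=['Z', 'O', 'B', 'J', 'Y'] (at root)
Step 3 (down 0): focus=Z path=0 depth=1 children=[] left=[] right=['O', 'B', 'J', 'Y'] parent=G
Step 4 (up): focus=G path=root depth=0 children=['Z', 'O', 'B', 'J', 'Y'] (at root)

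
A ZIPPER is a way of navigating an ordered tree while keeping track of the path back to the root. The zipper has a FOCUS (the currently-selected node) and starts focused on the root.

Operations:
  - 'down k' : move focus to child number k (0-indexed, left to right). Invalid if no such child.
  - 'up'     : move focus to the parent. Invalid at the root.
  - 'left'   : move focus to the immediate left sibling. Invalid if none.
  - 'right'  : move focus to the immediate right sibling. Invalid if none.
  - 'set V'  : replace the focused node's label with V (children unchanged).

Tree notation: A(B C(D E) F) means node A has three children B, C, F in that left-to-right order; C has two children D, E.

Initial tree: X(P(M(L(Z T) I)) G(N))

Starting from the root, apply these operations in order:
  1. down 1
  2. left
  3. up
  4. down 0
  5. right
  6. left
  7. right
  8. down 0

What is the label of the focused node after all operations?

Step 1 (down 1): focus=G path=1 depth=1 children=['N'] left=['P'] right=[] parent=X
Step 2 (left): focus=P path=0 depth=1 children=['M'] left=[] right=['G'] parent=X
Step 3 (up): focus=X path=root depth=0 children=['P', 'G'] (at root)
Step 4 (down 0): focus=P path=0 depth=1 children=['M'] left=[] right=['G'] parent=X
Step 5 (right): focus=G path=1 depth=1 children=['N'] left=['P'] right=[] parent=X
Step 6 (left): focus=P path=0 depth=1 children=['M'] left=[] right=['G'] parent=X
Step 7 (right): focus=G path=1 depth=1 children=['N'] left=['P'] right=[] parent=X
Step 8 (down 0): focus=N path=1/0 depth=2 children=[] left=[] right=[] parent=G

Answer: N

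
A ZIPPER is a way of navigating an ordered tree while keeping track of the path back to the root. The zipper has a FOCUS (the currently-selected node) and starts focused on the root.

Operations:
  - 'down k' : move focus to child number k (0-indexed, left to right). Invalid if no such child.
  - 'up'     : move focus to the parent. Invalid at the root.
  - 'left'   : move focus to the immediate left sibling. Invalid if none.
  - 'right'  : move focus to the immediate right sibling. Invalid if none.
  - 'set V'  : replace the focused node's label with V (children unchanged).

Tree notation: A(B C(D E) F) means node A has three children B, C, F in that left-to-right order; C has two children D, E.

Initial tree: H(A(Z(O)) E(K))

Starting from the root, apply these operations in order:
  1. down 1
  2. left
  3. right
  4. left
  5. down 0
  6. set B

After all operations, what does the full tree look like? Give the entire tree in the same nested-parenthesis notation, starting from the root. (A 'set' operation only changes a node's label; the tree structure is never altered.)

Answer: H(A(B(O)) E(K))

Derivation:
Step 1 (down 1): focus=E path=1 depth=1 children=['K'] left=['A'] right=[] parent=H
Step 2 (left): focus=A path=0 depth=1 children=['Z'] left=[] right=['E'] parent=H
Step 3 (right): focus=E path=1 depth=1 children=['K'] left=['A'] right=[] parent=H
Step 4 (left): focus=A path=0 depth=1 children=['Z'] left=[] right=['E'] parent=H
Step 5 (down 0): focus=Z path=0/0 depth=2 children=['O'] left=[] right=[] parent=A
Step 6 (set B): focus=B path=0/0 depth=2 children=['O'] left=[] right=[] parent=A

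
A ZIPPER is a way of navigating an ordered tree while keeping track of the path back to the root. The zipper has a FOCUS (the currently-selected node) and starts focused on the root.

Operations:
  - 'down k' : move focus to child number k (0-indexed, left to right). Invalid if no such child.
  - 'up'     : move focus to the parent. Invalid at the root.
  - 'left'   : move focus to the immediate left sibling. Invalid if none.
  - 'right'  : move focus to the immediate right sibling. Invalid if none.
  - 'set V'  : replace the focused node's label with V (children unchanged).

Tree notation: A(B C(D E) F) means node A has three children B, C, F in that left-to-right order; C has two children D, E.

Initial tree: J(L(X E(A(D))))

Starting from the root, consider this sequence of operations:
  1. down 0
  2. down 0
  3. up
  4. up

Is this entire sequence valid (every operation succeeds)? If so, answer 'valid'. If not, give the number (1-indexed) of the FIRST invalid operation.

Step 1 (down 0): focus=L path=0 depth=1 children=['X', 'E'] left=[] right=[] parent=J
Step 2 (down 0): focus=X path=0/0 depth=2 children=[] left=[] right=['E'] parent=L
Step 3 (up): focus=L path=0 depth=1 children=['X', 'E'] left=[] right=[] parent=J
Step 4 (up): focus=J path=root depth=0 children=['L'] (at root)

Answer: valid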